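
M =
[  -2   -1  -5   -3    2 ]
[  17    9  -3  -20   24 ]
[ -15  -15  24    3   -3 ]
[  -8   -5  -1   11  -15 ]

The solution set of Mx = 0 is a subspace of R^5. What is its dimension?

Row reduce to echelon form.
R2 ← R2 + (17/2)·R1: [0, 1/2, -91/2, -91/2, 41]
R3 ← R3 − (15/2)·R1: [0, -15/2, 123/2, 51/2, -18]
R4 ← R4 − (4)·R1: [0, -1, 19, 23, -23]
R3 ← R3 + (15)·R2: [0, 0, -621, -657, 597]
R4 ← R4 + (2)·R2: [0, 0, -72, -68, 59]
R4 ← R4 − (8/69)·R3: [0, 0, 0, 188/23, -235/23]
4 nonzero rows, so rank(M) = 4.
M has 5 columns; by rank–nullity, nullity = 5 − 4 = 1.

1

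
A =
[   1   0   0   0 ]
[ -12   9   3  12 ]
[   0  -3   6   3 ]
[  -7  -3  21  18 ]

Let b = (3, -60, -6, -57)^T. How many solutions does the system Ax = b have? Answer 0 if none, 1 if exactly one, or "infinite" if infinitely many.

infinite

Row reduce the augmented matrix [A | b].
R2 ← R2 + (12)·R1: [0, 9, 3, 12, -24]
R4 ← R4 + (7)·R1: [0, -3, 21, 18, -36]
R3 ← R3 + (1/3)·R2: [0, 0, 7, 7, -14]
R4 ← R4 + (1/3)·R2: [0, 0, 22, 22, -44]
R4 ← R4 − (22/7)·R3: [0, 0, 0, 0, 0]
The echelon form has 3 nonzero rows, and every pivot lies in the first 4 columns, so rank(A) = rank([A|b]) = 3.
The system is consistent.
rank = 3 < 4 unknowns, so there are infinitely many solutions.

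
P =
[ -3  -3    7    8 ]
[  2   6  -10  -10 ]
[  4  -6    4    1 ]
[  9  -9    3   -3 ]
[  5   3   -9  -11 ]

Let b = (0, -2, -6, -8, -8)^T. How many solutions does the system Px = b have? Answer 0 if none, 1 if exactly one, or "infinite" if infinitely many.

0

Row reduce the augmented matrix [P | b].
R2 ← R2 + (2/3)·R1: [0, 4, -16/3, -14/3, -2]
R3 ← R3 + (4/3)·R1: [0, -10, 40/3, 35/3, -6]
R4 ← R4 + (3)·R1: [0, -18, 24, 21, -8]
R5 ← R5 + (5/3)·R1: [0, -2, 8/3, 7/3, -8]
R3 ← R3 + (5/2)·R2: [0, 0, 0, 0, -11]
R4 ← R4 + (9/2)·R2: [0, 0, 0, 0, -17]
R5 ← R5 + (1/2)·R2: [0, 0, 0, 0, -9]
R4 ← R4 − (17/11)·R3: [0, 0, 0, 0, 0]
R5 ← R5 − (9/11)·R3: [0, 0, 0, 0, 0]
The echelon form has 3 nonzero rows; the last pivot sits in the augmented column, so rank(P) = 2 but rank([P|b]) = 3.
Since the ranks differ, the system is inconsistent.
It has no solutions.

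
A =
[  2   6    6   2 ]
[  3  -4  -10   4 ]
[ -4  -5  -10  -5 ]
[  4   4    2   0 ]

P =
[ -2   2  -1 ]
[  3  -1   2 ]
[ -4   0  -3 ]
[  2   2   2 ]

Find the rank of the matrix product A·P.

First compute AP:
[[ -6,   2,  -4],
 [ 30,  18,  27],
 [ 23, -13,  14],
 [ -4,   4,  -2]]
Now row reduce the product.
R2 ← R2 + (5)·R1: [0, 28, 7]
R3 ← R3 + (23/6)·R1: [0, -16/3, -4/3]
R4 ← R4 − (2/3)·R1: [0, 8/3, 2/3]
R3 ← R3 + (4/21)·R2: [0, 0, 0]
R4 ← R4 − (2/21)·R2: [0, 0, 0]
2 nonzero rows, so rank(AP) = 2.

2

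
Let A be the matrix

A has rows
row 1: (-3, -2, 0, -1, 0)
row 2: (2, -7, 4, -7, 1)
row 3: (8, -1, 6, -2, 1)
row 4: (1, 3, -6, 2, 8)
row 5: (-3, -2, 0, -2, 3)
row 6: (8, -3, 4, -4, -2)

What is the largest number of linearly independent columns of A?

5

Row reduce to echelon form.
R2 ← R2 + (2/3)·R1: [0, -25/3, 4, -23/3, 1]
R3 ← R3 + (8/3)·R1: [0, -19/3, 6, -14/3, 1]
R4 ← R4 + (1/3)·R1: [0, 7/3, -6, 5/3, 8]
R5 ← R5 − R1: [0, 0, 0, -1, 3]
R6 ← R6 + (8/3)·R1: [0, -25/3, 4, -20/3, -2]
R3 ← R3 − (19/25)·R2: [0, 0, 74/25, 29/25, 6/25]
R4 ← R4 + (7/25)·R2: [0, 0, -122/25, -12/25, 207/25]
R6 ← R6 − R2: [0, 0, 0, 1, -3]
R4 ← R4 + (61/37)·R3: [0, 0, 0, 53/37, 321/37]
R5 ← R5 + (37/53)·R4: [0, 0, 0, 0, 480/53]
R6 ← R6 − (37/53)·R4: [0, 0, 0, 0, -480/53]
R6 ← R6 + R5: [0, 0, 0, 0, 0]
Echelon form has 5 nonzero rows, so rank(A) = 5.
The rank gives the maximum number of linearly independent columns: 5.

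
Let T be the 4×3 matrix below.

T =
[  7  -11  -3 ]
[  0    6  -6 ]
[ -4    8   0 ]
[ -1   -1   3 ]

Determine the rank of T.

2

Row reduce to echelon form.
R3 ← R3 + (4/7)·R1: [0, 12/7, -12/7]
R4 ← R4 + (1/7)·R1: [0, -18/7, 18/7]
R3 ← R3 − (2/7)·R2: [0, 0, 0]
R4 ← R4 + (3/7)·R2: [0, 0, 0]
Echelon form has 2 nonzero rows, so rank(T) = 2.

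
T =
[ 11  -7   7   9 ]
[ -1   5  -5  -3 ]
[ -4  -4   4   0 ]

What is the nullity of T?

Row reduce to echelon form.
R2 ← R2 + (1/11)·R1: [0, 48/11, -48/11, -24/11]
R3 ← R3 + (4/11)·R1: [0, -72/11, 72/11, 36/11]
R3 ← R3 + (3/2)·R2: [0, 0, 0, 0]
2 nonzero rows, so rank(T) = 2.
T has 4 columns; by rank–nullity, nullity = 4 − 2 = 2.

2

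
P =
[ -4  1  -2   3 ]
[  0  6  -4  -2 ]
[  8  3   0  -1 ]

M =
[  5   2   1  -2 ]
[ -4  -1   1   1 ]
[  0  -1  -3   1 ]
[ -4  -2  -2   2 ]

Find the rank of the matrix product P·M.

First compute PM:
[[-36, -13,  -3,  13],
 [-16,   2,  22,  -2],
 [ 32,  15,  13, -15]]
Now row reduce the product.
R2 ← R2 − (4/9)·R1: [0, 70/9, 70/3, -70/9]
R3 ← R3 + (8/9)·R1: [0, 31/9, 31/3, -31/9]
R3 ← R3 − (31/70)·R2: [0, 0, 0, 0]
2 nonzero rows, so rank(PM) = 2.

2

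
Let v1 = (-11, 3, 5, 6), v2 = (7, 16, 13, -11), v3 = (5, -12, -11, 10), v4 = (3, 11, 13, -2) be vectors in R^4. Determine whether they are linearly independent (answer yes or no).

Form the matrix with these vectors as rows and row reduce.
R2 ← R2 + (7/11)·R1: [0, 197/11, 178/11, -79/11]
R3 ← R3 + (5/11)·R1: [0, -117/11, -96/11, 140/11]
R4 ← R4 + (3/11)·R1: [0, 130/11, 158/11, -4/11]
R3 ← R3 + (117/197)·R2: [0, 0, 174/197, 1667/197]
R4 ← R4 − (130/197)·R2: [0, 0, 726/197, 862/197]
R4 ← R4 − (121/29)·R3: [0, 0, 0, -897/29]
4 nonzero rows, so the 4 vectors span a space of dimension 4.
Since 4 = 4, the vectors are linearly independent.

yes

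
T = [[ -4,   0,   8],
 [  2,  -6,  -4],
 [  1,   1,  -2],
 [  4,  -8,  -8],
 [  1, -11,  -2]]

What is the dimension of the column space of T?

2

Row reduce to echelon form.
R2 ← R2 + (1/2)·R1: [0, -6, 0]
R3 ← R3 + (1/4)·R1: [0, 1, 0]
R4 ← R4 + R1: [0, -8, 0]
R5 ← R5 + (1/4)·R1: [0, -11, 0]
R3 ← R3 + (1/6)·R2: [0, 0, 0]
R4 ← R4 − (4/3)·R2: [0, 0, 0]
R5 ← R5 − (11/6)·R2: [0, 0, 0]
Echelon form has 2 nonzero rows, so rank(T) = 2.
The column space has dimension equal to the rank: 2.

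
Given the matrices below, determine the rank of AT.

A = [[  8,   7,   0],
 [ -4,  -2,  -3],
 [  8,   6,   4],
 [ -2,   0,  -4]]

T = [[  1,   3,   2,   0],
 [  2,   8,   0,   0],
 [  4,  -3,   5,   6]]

First compute AT:
[[ 22,  80,  16,   0],
 [-20, -19, -23, -18],
 [ 36,  60,  36,  24],
 [-18,   6, -24, -24]]
Now row reduce the product.
R2 ← R2 + (10/11)·R1: [0, 591/11, -93/11, -18]
R3 ← R3 − (18/11)·R1: [0, -780/11, 108/11, 24]
R4 ← R4 + (9/11)·R1: [0, 786/11, -120/11, -24]
R3 ← R3 + (260/197)·R2: [0, 0, -264/197, 48/197]
R4 ← R4 − (262/197)·R2: [0, 0, 66/197, -12/197]
R4 ← R4 + (1/4)·R3: [0, 0, 0, 0]
3 nonzero rows, so rank(AT) = 3.

3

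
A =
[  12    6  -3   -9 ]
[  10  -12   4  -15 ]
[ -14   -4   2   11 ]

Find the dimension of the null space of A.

Row reduce to echelon form.
R2 ← R2 − (5/6)·R1: [0, -17, 13/2, -15/2]
R3 ← R3 + (7/6)·R1: [0, 3, -3/2, 1/2]
R3 ← R3 + (3/17)·R2: [0, 0, -6/17, -14/17]
3 nonzero rows, so rank(A) = 3.
A has 4 columns; by rank–nullity, nullity = 4 − 3 = 1.

1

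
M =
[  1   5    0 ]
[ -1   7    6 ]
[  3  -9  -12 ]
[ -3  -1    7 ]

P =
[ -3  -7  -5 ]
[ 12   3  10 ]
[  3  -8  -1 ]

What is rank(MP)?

2

First compute MP:
[[ 57,   8,  45],
 [105, -20,  69],
 [-153,  48, -93],
 [ 18, -38,  -2]]
Now row reduce the product.
R2 ← R2 − (35/19)·R1: [0, -660/19, -264/19]
R3 ← R3 + (51/19)·R1: [0, 1320/19, 528/19]
R4 ← R4 − (6/19)·R1: [0, -770/19, -308/19]
R3 ← R3 + (2)·R2: [0, 0, 0]
R4 ← R4 − (7/6)·R2: [0, 0, 0]
2 nonzero rows, so rank(MP) = 2.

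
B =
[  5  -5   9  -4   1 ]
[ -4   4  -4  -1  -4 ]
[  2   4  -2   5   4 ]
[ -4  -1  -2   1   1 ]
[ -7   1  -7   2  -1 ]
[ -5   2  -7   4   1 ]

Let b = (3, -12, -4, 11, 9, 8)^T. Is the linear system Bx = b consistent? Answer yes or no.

Row reduce the augmented matrix [B | b].
R2 ← R2 + (4/5)·R1: [0, 0, 16/5, -21/5, -16/5, -48/5]
R3 ← R3 − (2/5)·R1: [0, 6, -28/5, 33/5, 18/5, -26/5]
R4 ← R4 + (4/5)·R1: [0, -5, 26/5, -11/5, 9/5, 67/5]
R5 ← R5 + (7/5)·R1: [0, -6, 28/5, -18/5, 2/5, 66/5]
R6 ← R6 + R1: [0, -3, 2, 0, 2, 11]
Swap R2 ↔ R3
R4 ← R4 + (5/6)·R2: [0, 0, 8/15, 33/10, 24/5, 136/15]
R5 ← R5 + R2: [0, 0, 0, 3, 4, 8]
R6 ← R6 + (1/2)·R2: [0, 0, -4/5, 33/10, 19/5, 42/5]
R4 ← R4 − (1/6)·R3: [0, 0, 0, 4, 16/3, 32/3]
R6 ← R6 + (1/4)·R3: [0, 0, 0, 9/4, 3, 6]
R5 ← R5 − (3/4)·R4: [0, 0, 0, 0, 0, 0]
R6 ← R6 − (9/16)·R4: [0, 0, 0, 0, 0, 0]
The echelon form has 4 nonzero rows, and every pivot lies in the first 5 columns, so rank(B) = rank([B|b]) = 4.
The system is consistent.

yes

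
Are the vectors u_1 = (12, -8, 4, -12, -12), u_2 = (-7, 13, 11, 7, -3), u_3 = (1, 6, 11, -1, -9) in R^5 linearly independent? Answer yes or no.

Form the matrix with these vectors as rows and row reduce.
R2 ← R2 + (7/12)·R1: [0, 25/3, 40/3, 0, -10]
R3 ← R3 − (1/12)·R1: [0, 20/3, 32/3, 0, -8]
R3 ← R3 − (4/5)·R2: [0, 0, 0, 0, 0]
2 nonzero rows, so the 3 vectors span a space of dimension 2.
Since 2 < 3, the vectors are linearly dependent.

no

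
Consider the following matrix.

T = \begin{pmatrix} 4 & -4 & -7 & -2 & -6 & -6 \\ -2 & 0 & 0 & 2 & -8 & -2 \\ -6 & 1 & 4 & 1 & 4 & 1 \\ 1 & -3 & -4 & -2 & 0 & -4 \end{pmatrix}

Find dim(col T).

3

Row reduce to echelon form.
R2 ← R2 + (1/2)·R1: [0, -2, -7/2, 1, -11, -5]
R3 ← R3 + (3/2)·R1: [0, -5, -13/2, -2, -5, -8]
R4 ← R4 − (1/4)·R1: [0, -2, -9/4, -3/2, 3/2, -5/2]
R3 ← R3 − (5/2)·R2: [0, 0, 9/4, -9/2, 45/2, 9/2]
R4 ← R4 − R2: [0, 0, 5/4, -5/2, 25/2, 5/2]
R4 ← R4 − (5/9)·R3: [0, 0, 0, 0, 0, 0]
Echelon form has 3 nonzero rows, so rank(T) = 3.
The column space has dimension equal to the rank: 3.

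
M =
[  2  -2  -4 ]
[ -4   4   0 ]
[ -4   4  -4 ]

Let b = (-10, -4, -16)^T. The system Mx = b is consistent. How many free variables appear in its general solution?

Row reduce the augmented matrix [M | b].
R2 ← R2 + (2)·R1: [0, 0, -8, -24]
R3 ← R3 + (2)·R1: [0, 0, -12, -36]
R3 ← R3 − (3/2)·R2: [0, 0, 0, 0]
The echelon form has 2 nonzero rows, and every pivot lies in the first 3 columns, so rank(M) = rank([M|b]) = 2.
The system is consistent.
Free variables = (unknowns) − (rank) = 3 − 2 = 1.

1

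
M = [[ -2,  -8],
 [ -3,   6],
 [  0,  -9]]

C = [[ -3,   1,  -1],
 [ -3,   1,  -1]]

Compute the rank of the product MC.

1

First compute MC:
[[ 30, -10,  10],
 [ -9,   3,  -3],
 [ 27,  -9,   9]]
Now row reduce the product.
R2 ← R2 + (3/10)·R1: [0, 0, 0]
R3 ← R3 − (9/10)·R1: [0, 0, 0]
1 nonzero row, so rank(MC) = 1.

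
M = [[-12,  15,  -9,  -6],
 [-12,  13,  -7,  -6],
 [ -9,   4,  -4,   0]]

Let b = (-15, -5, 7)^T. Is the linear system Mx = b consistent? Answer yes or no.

yes

Row reduce the augmented matrix [M | b].
R2 ← R2 − R1: [0, -2, 2, 0, 10]
R3 ← R3 − (3/4)·R1: [0, -29/4, 11/4, 9/2, 73/4]
R3 ← R3 − (29/8)·R2: [0, 0, -9/2, 9/2, -18]
The echelon form has 3 nonzero rows, and every pivot lies in the first 4 columns, so rank(M) = rank([M|b]) = 3.
The system is consistent.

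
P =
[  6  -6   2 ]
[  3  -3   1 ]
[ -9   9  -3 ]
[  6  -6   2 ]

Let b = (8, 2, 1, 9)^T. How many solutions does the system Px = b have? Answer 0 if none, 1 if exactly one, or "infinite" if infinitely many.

0

Row reduce the augmented matrix [P | b].
R2 ← R2 − (1/2)·R1: [0, 0, 0, -2]
R3 ← R3 + (3/2)·R1: [0, 0, 0, 13]
R4 ← R4 − R1: [0, 0, 0, 1]
R3 ← R3 + (13/2)·R2: [0, 0, 0, 0]
R4 ← R4 + (1/2)·R2: [0, 0, 0, 0]
The echelon form has 2 nonzero rows; the last pivot sits in the augmented column, so rank(P) = 1 but rank([P|b]) = 2.
Since the ranks differ, the system is inconsistent.
It has no solutions.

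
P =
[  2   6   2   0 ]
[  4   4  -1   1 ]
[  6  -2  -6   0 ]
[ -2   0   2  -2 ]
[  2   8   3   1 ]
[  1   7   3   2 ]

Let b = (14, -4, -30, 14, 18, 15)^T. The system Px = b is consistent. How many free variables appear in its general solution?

1

Row reduce the augmented matrix [P | b].
R2 ← R2 − (2)·R1: [0, -8, -5, 1, -32]
R3 ← R3 − (3)·R1: [0, -20, -12, 0, -72]
R4 ← R4 + R1: [0, 6, 4, -2, 28]
R5 ← R5 − R1: [0, 2, 1, 1, 4]
R6 ← R6 − (1/2)·R1: [0, 4, 2, 2, 8]
R3 ← R3 − (5/2)·R2: [0, 0, 1/2, -5/2, 8]
R4 ← R4 + (3/4)·R2: [0, 0, 1/4, -5/4, 4]
R5 ← R5 + (1/4)·R2: [0, 0, -1/4, 5/4, -4]
R6 ← R6 + (1/2)·R2: [0, 0, -1/2, 5/2, -8]
R4 ← R4 − (1/2)·R3: [0, 0, 0, 0, 0]
R5 ← R5 + (1/2)·R3: [0, 0, 0, 0, 0]
R6 ← R6 + R3: [0, 0, 0, 0, 0]
The echelon form has 3 nonzero rows, and every pivot lies in the first 4 columns, so rank(P) = rank([P|b]) = 3.
The system is consistent.
Free variables = (unknowns) − (rank) = 4 − 3 = 1.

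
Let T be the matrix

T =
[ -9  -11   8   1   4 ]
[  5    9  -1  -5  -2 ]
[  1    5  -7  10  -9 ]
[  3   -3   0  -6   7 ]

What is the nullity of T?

Row reduce to echelon form.
R2 ← R2 + (5/9)·R1: [0, 26/9, 31/9, -40/9, 2/9]
R3 ← R3 + (1/9)·R1: [0, 34/9, -55/9, 91/9, -77/9]
R4 ← R4 + (1/3)·R1: [0, -20/3, 8/3, -17/3, 25/3]
R3 ← R3 − (17/13)·R2: [0, 0, -138/13, 207/13, -115/13]
R4 ← R4 + (30/13)·R2: [0, 0, 138/13, -207/13, 115/13]
R4 ← R4 + R3: [0, 0, 0, 0, 0]
3 nonzero rows, so rank(T) = 3.
T has 5 columns; by rank–nullity, nullity = 5 − 3 = 2.

2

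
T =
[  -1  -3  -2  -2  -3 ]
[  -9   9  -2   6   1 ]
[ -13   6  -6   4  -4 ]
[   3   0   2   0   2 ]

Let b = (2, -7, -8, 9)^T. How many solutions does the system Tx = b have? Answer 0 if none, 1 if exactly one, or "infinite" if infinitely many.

0

Row reduce the augmented matrix [T | b].
R2 ← R2 − (9)·R1: [0, 36, 16, 24, 28, -25]
R3 ← R3 − (13)·R1: [0, 45, 20, 30, 35, -34]
R4 ← R4 + (3)·R1: [0, -9, -4, -6, -7, 15]
R3 ← R3 − (5/4)·R2: [0, 0, 0, 0, 0, -11/4]
R4 ← R4 + (1/4)·R2: [0, 0, 0, 0, 0, 35/4]
R4 ← R4 + (35/11)·R3: [0, 0, 0, 0, 0, 0]
The echelon form has 3 nonzero rows; the last pivot sits in the augmented column, so rank(T) = 2 but rank([T|b]) = 3.
Since the ranks differ, the system is inconsistent.
It has no solutions.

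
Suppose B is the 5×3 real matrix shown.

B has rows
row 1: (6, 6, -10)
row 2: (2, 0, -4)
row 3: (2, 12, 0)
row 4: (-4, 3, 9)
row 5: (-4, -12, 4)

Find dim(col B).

Row reduce to echelon form.
R2 ← R2 − (1/3)·R1: [0, -2, -2/3]
R3 ← R3 − (1/3)·R1: [0, 10, 10/3]
R4 ← R4 + (2/3)·R1: [0, 7, 7/3]
R5 ← R5 + (2/3)·R1: [0, -8, -8/3]
R3 ← R3 + (5)·R2: [0, 0, 0]
R4 ← R4 + (7/2)·R2: [0, 0, 0]
R5 ← R5 − (4)·R2: [0, 0, 0]
Echelon form has 2 nonzero rows, so rank(B) = 2.
The column space has dimension equal to the rank: 2.

2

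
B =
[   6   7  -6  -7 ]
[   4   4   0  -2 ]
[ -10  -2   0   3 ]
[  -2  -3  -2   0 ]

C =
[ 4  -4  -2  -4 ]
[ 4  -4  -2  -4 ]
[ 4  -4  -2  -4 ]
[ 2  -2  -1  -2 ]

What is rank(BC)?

First compute BC:
[[ 14, -14,  -7, -14],
 [ 28, -28, -14, -28],
 [-42,  42,  21,  42],
 [-28,  28,  14,  28]]
Now row reduce the product.
R2 ← R2 − (2)·R1: [0, 0, 0, 0]
R3 ← R3 + (3)·R1: [0, 0, 0, 0]
R4 ← R4 + (2)·R1: [0, 0, 0, 0]
1 nonzero row, so rank(BC) = 1.

1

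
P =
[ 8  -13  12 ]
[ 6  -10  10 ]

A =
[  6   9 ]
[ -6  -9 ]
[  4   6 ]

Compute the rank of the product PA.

1

First compute PA:
[[174, 261],
 [136, 204]]
Now row reduce the product.
R2 ← R2 − (68/87)·R1: [0, 0]
1 nonzero row, so rank(PA) = 1.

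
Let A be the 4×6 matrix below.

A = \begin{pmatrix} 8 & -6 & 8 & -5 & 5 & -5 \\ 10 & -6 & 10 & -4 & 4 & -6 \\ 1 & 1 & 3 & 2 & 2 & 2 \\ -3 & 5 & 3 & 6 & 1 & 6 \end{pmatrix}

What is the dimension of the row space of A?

Row reduce to echelon form.
R2 ← R2 − (5/4)·R1: [0, 3/2, 0, 9/4, -9/4, 1/4]
R3 ← R3 − (1/8)·R1: [0, 7/4, 2, 21/8, 11/8, 21/8]
R4 ← R4 + (3/8)·R1: [0, 11/4, 6, 33/8, 23/8, 33/8]
R3 ← R3 − (7/6)·R2: [0, 0, 2, 0, 4, 7/3]
R4 ← R4 − (11/6)·R2: [0, 0, 6, 0, 7, 11/3]
R4 ← R4 − (3)·R3: [0, 0, 0, 0, -5, -10/3]
Echelon form has 4 nonzero rows, so rank(A) = 4.
The row space has dimension equal to the rank: 4.

4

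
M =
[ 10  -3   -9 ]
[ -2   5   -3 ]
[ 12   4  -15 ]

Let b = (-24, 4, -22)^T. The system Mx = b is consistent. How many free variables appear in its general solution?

Row reduce the augmented matrix [M | b].
R2 ← R2 + (1/5)·R1: [0, 22/5, -24/5, -4/5]
R3 ← R3 − (6/5)·R1: [0, 38/5, -21/5, 34/5]
R3 ← R3 − (19/11)·R2: [0, 0, 45/11, 90/11]
The echelon form has 3 nonzero rows, and every pivot lies in the first 3 columns, so rank(M) = rank([M|b]) = 3.
The system is consistent.
Free variables = (unknowns) − (rank) = 3 − 3 = 0.

0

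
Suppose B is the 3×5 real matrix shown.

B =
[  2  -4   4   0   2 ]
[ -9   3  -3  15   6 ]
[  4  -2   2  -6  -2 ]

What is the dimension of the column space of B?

2

Row reduce to echelon form.
R2 ← R2 + (9/2)·R1: [0, -15, 15, 15, 15]
R3 ← R3 − (2)·R1: [0, 6, -6, -6, -6]
R3 ← R3 + (2/5)·R2: [0, 0, 0, 0, 0]
Echelon form has 2 nonzero rows, so rank(B) = 2.
The column space has dimension equal to the rank: 2.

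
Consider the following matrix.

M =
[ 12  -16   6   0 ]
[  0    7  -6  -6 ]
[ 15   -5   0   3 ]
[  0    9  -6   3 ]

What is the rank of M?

Row reduce to echelon form.
R3 ← R3 − (5/4)·R1: [0, 15, -15/2, 3]
R3 ← R3 − (15/7)·R2: [0, 0, 75/14, 111/7]
R4 ← R4 − (9/7)·R2: [0, 0, 12/7, 75/7]
R4 ← R4 − (8/25)·R3: [0, 0, 0, 141/25]
Echelon form has 4 nonzero rows, so rank(M) = 4.

4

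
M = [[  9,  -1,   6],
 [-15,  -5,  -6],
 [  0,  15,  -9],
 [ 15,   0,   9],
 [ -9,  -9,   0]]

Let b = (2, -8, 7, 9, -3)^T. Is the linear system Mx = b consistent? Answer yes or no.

no

Row reduce the augmented matrix [M | b].
R2 ← R2 + (5/3)·R1: [0, -20/3, 4, -14/3]
R4 ← R4 − (5/3)·R1: [0, 5/3, -1, 17/3]
R5 ← R5 + R1: [0, -10, 6, -1]
R3 ← R3 + (9/4)·R2: [0, 0, 0, -7/2]
R4 ← R4 + (1/4)·R2: [0, 0, 0, 9/2]
R5 ← R5 − (3/2)·R2: [0, 0, 0, 6]
R4 ← R4 + (9/7)·R3: [0, 0, 0, 0]
R5 ← R5 + (12/7)·R3: [0, 0, 0, 0]
The echelon form has 3 nonzero rows; the last pivot sits in the augmented column, so rank(M) = 2 but rank([M|b]) = 3.
Since the ranks differ, the system is inconsistent.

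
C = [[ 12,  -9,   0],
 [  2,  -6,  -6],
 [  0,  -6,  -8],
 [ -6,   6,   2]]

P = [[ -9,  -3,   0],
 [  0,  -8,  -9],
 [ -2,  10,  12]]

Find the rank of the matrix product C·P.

First compute CP:
[[-108,  36,  81],
 [ -6, -18, -18],
 [ 16, -32, -42],
 [ 50, -10, -30]]
Now row reduce the product.
R2 ← R2 − (1/18)·R1: [0, -20, -45/2]
R3 ← R3 + (4/27)·R1: [0, -80/3, -30]
R4 ← R4 + (25/54)·R1: [0, 20/3, 15/2]
R3 ← R3 − (4/3)·R2: [0, 0, 0]
R4 ← R4 + (1/3)·R2: [0, 0, 0]
2 nonzero rows, so rank(CP) = 2.

2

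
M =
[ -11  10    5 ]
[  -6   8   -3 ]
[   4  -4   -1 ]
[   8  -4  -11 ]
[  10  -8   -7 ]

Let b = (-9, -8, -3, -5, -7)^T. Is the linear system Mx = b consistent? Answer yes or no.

Row reduce the augmented matrix [M | b].
R2 ← R2 − (6/11)·R1: [0, 28/11, -63/11, -34/11]
R3 ← R3 + (4/11)·R1: [0, -4/11, 9/11, -69/11]
R4 ← R4 + (8/11)·R1: [0, 36/11, -81/11, -127/11]
R5 ← R5 + (10/11)·R1: [0, 12/11, -27/11, -167/11]
R3 ← R3 + (1/7)·R2: [0, 0, 0, -47/7]
R4 ← R4 − (9/7)·R2: [0, 0, 0, -53/7]
R5 ← R5 − (3/7)·R2: [0, 0, 0, -97/7]
R4 ← R4 − (53/47)·R3: [0, 0, 0, 0]
R5 ← R5 − (97/47)·R3: [0, 0, 0, 0]
The echelon form has 3 nonzero rows; the last pivot sits in the augmented column, so rank(M) = 2 but rank([M|b]) = 3.
Since the ranks differ, the system is inconsistent.

no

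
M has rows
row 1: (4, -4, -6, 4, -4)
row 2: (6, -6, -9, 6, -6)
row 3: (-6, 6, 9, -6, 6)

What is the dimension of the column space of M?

1

Row reduce to echelon form.
R2 ← R2 − (3/2)·R1: [0, 0, 0, 0, 0]
R3 ← R3 + (3/2)·R1: [0, 0, 0, 0, 0]
Echelon form has 1 nonzero row, so rank(M) = 1.
The column space has dimension equal to the rank: 1.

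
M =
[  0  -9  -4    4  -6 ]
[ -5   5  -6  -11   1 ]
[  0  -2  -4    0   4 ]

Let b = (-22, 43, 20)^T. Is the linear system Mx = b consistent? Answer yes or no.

yes

Row reduce the augmented matrix [M | b].
Swap R1 ↔ R2
R3 ← R3 − (2/9)·R2: [0, 0, -28/9, -8/9, 16/3, 224/9]
The echelon form has 3 nonzero rows, and every pivot lies in the first 5 columns, so rank(M) = rank([M|b]) = 3.
The system is consistent.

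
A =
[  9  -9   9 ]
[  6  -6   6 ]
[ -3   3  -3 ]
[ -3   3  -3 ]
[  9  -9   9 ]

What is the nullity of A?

2

Row reduce to echelon form.
R2 ← R2 − (2/3)·R1: [0, 0, 0]
R3 ← R3 + (1/3)·R1: [0, 0, 0]
R4 ← R4 + (1/3)·R1: [0, 0, 0]
R5 ← R5 − R1: [0, 0, 0]
1 nonzero row, so rank(A) = 1.
A has 3 columns; by rank–nullity, nullity = 3 − 1 = 2.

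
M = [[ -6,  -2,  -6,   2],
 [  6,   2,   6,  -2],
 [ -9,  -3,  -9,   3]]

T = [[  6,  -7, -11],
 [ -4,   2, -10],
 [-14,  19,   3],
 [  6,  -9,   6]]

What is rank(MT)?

First compute MT:
[[ 68, -94,  80],
 [-68,  94, -80],
 [102, -141, 120]]
Now row reduce the product.
R2 ← R2 + R1: [0, 0, 0]
R3 ← R3 − (3/2)·R1: [0, 0, 0]
1 nonzero row, so rank(MT) = 1.

1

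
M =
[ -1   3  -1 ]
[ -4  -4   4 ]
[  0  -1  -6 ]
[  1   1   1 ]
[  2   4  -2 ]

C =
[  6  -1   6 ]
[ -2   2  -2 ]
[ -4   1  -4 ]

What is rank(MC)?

First compute MC:
[[ -8,   6,  -8],
 [-32,   0, -32],
 [ 26,  -8,  26],
 [  0,   2,   0],
 [ 12,   4,  12]]
Now row reduce the product.
R2 ← R2 − (4)·R1: [0, -24, 0]
R3 ← R3 + (13/4)·R1: [0, 23/2, 0]
R5 ← R5 + (3/2)·R1: [0, 13, 0]
R3 ← R3 + (23/48)·R2: [0, 0, 0]
R4 ← R4 + (1/12)·R2: [0, 0, 0]
R5 ← R5 + (13/24)·R2: [0, 0, 0]
2 nonzero rows, so rank(MC) = 2.

2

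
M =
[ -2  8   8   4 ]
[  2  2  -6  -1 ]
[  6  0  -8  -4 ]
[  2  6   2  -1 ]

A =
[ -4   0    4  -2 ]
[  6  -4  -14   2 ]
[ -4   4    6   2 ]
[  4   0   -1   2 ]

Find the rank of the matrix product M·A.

First compute MA:
[[ 40,   0, -76,  44],
 [ 24, -32, -55, -14],
 [ -8, -32, -20, -36],
 [ 16, -16, -63,  10]]
Now row reduce the product.
R2 ← R2 − (3/5)·R1: [0, -32, -47/5, -202/5]
R3 ← R3 + (1/5)·R1: [0, -32, -176/5, -136/5]
R4 ← R4 − (2/5)·R1: [0, -16, -163/5, -38/5]
R3 ← R3 − R2: [0, 0, -129/5, 66/5]
R4 ← R4 − (1/2)·R2: [0, 0, -279/10, 63/5]
R4 ← R4 − (93/86)·R3: [0, 0, 0, -72/43]
4 nonzero rows, so rank(MA) = 4.

4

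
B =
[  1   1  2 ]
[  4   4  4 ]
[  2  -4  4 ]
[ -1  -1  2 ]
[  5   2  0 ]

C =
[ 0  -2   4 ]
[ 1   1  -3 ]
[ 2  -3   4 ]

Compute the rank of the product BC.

First compute BC:
[[  5,  -7,   9],
 [ 12, -16,  20],
 [  4, -20,  36],
 [  3,  -5,   7],
 [  2,  -8,  14]]
Now row reduce the product.
R2 ← R2 − (12/5)·R1: [0, 4/5, -8/5]
R3 ← R3 − (4/5)·R1: [0, -72/5, 144/5]
R4 ← R4 − (3/5)·R1: [0, -4/5, 8/5]
R5 ← R5 − (2/5)·R1: [0, -26/5, 52/5]
R3 ← R3 + (18)·R2: [0, 0, 0]
R4 ← R4 + R2: [0, 0, 0]
R5 ← R5 + (13/2)·R2: [0, 0, 0]
2 nonzero rows, so rank(BC) = 2.

2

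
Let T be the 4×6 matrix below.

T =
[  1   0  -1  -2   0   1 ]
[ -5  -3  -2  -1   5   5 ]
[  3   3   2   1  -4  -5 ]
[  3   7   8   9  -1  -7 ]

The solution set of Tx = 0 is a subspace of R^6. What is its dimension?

Row reduce to echelon form.
R2 ← R2 + (5)·R1: [0, -3, -7, -11, 5, 10]
R3 ← R3 − (3)·R1: [0, 3, 5, 7, -4, -8]
R4 ← R4 − (3)·R1: [0, 7, 11, 15, -1, -10]
R3 ← R3 + R2: [0, 0, -2, -4, 1, 2]
R4 ← R4 + (7/3)·R2: [0, 0, -16/3, -32/3, 32/3, 40/3]
R4 ← R4 − (8/3)·R3: [0, 0, 0, 0, 8, 8]
4 nonzero rows, so rank(T) = 4.
T has 6 columns; by rank–nullity, nullity = 6 − 4 = 2.

2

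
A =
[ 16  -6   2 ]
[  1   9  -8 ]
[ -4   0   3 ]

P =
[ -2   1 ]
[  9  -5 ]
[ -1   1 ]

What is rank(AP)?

First compute AP:
[[-88,  48],
 [ 87, -52],
 [  5,  -1]]
Now row reduce the product.
R2 ← R2 + (87/88)·R1: [0, -50/11]
R3 ← R3 + (5/88)·R1: [0, 19/11]
R3 ← R3 + (19/50)·R2: [0, 0]
2 nonzero rows, so rank(AP) = 2.

2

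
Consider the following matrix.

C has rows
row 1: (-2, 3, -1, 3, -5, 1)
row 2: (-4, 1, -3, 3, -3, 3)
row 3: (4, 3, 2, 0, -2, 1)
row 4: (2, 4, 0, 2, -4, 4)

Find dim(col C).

3

Row reduce to echelon form.
R2 ← R2 − (2)·R1: [0, -5, -1, -3, 7, 1]
R3 ← R3 + (2)·R1: [0, 9, 0, 6, -12, 3]
R4 ← R4 + R1: [0, 7, -1, 5, -9, 5]
R3 ← R3 + (9/5)·R2: [0, 0, -9/5, 3/5, 3/5, 24/5]
R4 ← R4 + (7/5)·R2: [0, 0, -12/5, 4/5, 4/5, 32/5]
R4 ← R4 − (4/3)·R3: [0, 0, 0, 0, 0, 0]
Echelon form has 3 nonzero rows, so rank(C) = 3.
The column space has dimension equal to the rank: 3.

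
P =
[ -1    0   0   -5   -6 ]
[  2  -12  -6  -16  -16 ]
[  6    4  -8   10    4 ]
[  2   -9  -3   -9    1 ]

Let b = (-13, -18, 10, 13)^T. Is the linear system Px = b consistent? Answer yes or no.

Row reduce the augmented matrix [P | b].
R2 ← R2 + (2)·R1: [0, -12, -6, -26, -28, -44]
R3 ← R3 + (6)·R1: [0, 4, -8, -20, -32, -68]
R4 ← R4 + (2)·R1: [0, -9, -3, -19, -11, -13]
R3 ← R3 + (1/3)·R2: [0, 0, -10, -86/3, -124/3, -248/3]
R4 ← R4 − (3/4)·R2: [0, 0, 3/2, 1/2, 10, 20]
R4 ← R4 + (3/20)·R3: [0, 0, 0, -19/5, 19/5, 38/5]
The echelon form has 4 nonzero rows, and every pivot lies in the first 5 columns, so rank(P) = rank([P|b]) = 4.
The system is consistent.

yes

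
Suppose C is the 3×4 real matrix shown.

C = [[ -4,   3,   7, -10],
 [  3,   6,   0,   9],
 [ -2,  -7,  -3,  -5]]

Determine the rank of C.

3

Row reduce to echelon form.
R2 ← R2 + (3/4)·R1: [0, 33/4, 21/4, 3/2]
R3 ← R3 − (1/2)·R1: [0, -17/2, -13/2, 0]
R3 ← R3 + (34/33)·R2: [0, 0, -12/11, 17/11]
Echelon form has 3 nonzero rows, so rank(C) = 3.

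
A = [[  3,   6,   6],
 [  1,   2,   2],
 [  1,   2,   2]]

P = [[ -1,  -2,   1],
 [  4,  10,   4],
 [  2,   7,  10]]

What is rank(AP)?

1

First compute AP:
[[ 33,  96,  87],
 [ 11,  32,  29],
 [ 11,  32,  29]]
Now row reduce the product.
R2 ← R2 − (1/3)·R1: [0, 0, 0]
R3 ← R3 − (1/3)·R1: [0, 0, 0]
1 nonzero row, so rank(AP) = 1.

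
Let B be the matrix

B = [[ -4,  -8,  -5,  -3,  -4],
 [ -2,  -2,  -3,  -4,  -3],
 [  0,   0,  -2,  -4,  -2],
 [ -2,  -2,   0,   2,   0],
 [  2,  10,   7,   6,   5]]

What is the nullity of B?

2

Row reduce to echelon form.
R2 ← R2 − (1/2)·R1: [0, 2, -1/2, -5/2, -1]
R4 ← R4 − (1/2)·R1: [0, 2, 5/2, 7/2, 2]
R5 ← R5 + (1/2)·R1: [0, 6, 9/2, 9/2, 3]
R4 ← R4 − R2: [0, 0, 3, 6, 3]
R5 ← R5 − (3)·R2: [0, 0, 6, 12, 6]
R4 ← R4 + (3/2)·R3: [0, 0, 0, 0, 0]
R5 ← R5 + (3)·R3: [0, 0, 0, 0, 0]
3 nonzero rows, so rank(B) = 3.
B has 5 columns; by rank–nullity, nullity = 5 − 3 = 2.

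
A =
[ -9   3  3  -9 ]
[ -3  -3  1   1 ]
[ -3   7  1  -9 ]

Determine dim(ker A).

Row reduce to echelon form.
R2 ← R2 − (1/3)·R1: [0, -4, 0, 4]
R3 ← R3 − (1/3)·R1: [0, 6, 0, -6]
R3 ← R3 + (3/2)·R2: [0, 0, 0, 0]
2 nonzero rows, so rank(A) = 2.
A has 4 columns; by rank–nullity, nullity = 4 − 2 = 2.

2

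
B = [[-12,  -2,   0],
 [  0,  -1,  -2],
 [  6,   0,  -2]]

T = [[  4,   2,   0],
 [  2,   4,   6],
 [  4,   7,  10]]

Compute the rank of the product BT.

2

First compute BT:
[[-52, -32, -12],
 [-10, -18, -26],
 [ 16,  -2, -20]]
Now row reduce the product.
R2 ← R2 − (5/26)·R1: [0, -154/13, -308/13]
R3 ← R3 + (4/13)·R1: [0, -154/13, -308/13]
R3 ← R3 − R2: [0, 0, 0]
2 nonzero rows, so rank(BT) = 2.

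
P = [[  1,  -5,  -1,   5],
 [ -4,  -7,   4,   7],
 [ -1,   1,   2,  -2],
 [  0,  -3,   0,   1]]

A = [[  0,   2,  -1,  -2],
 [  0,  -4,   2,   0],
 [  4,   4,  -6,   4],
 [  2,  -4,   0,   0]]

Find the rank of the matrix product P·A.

First compute PA:
[[  6,  -2,  -5,  -6],
 [ 30,   8, -34,  24],
 [  4,  10,  -9,  10],
 [  2,   8,  -6,   0]]
Now row reduce the product.
R2 ← R2 − (5)·R1: [0, 18, -9, 54]
R3 ← R3 − (2/3)·R1: [0, 34/3, -17/3, 14]
R4 ← R4 − (1/3)·R1: [0, 26/3, -13/3, 2]
R3 ← R3 − (17/27)·R2: [0, 0, 0, -20]
R4 ← R4 − (13/27)·R2: [0, 0, 0, -24]
R4 ← R4 − (6/5)·R3: [0, 0, 0, 0]
3 nonzero rows, so rank(PA) = 3.

3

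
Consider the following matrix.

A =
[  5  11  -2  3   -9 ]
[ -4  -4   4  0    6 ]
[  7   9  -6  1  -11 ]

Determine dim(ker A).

Row reduce to echelon form.
R2 ← R2 + (4/5)·R1: [0, 24/5, 12/5, 12/5, -6/5]
R3 ← R3 − (7/5)·R1: [0, -32/5, -16/5, -16/5, 8/5]
R3 ← R3 + (4/3)·R2: [0, 0, 0, 0, 0]
2 nonzero rows, so rank(A) = 2.
A has 5 columns; by rank–nullity, nullity = 5 − 2 = 3.

3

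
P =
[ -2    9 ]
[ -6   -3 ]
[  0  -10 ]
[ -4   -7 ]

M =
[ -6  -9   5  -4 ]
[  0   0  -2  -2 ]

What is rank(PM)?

2

First compute PM:
[[ 12,  18, -28, -10],
 [ 36,  54, -24,  30],
 [  0,   0,  20,  20],
 [ 24,  36,  -6,  30]]
Now row reduce the product.
R2 ← R2 − (3)·R1: [0, 0, 60, 60]
R4 ← R4 − (2)·R1: [0, 0, 50, 50]
R3 ← R3 − (1/3)·R2: [0, 0, 0, 0]
R4 ← R4 − (5/6)·R2: [0, 0, 0, 0]
2 nonzero rows, so rank(PM) = 2.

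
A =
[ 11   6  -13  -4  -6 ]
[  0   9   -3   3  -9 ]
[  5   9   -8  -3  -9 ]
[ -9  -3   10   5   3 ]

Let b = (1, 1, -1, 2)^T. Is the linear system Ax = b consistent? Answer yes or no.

no

Row reduce the augmented matrix [A | b].
R3 ← R3 − (5/11)·R1: [0, 69/11, -23/11, -13/11, -69/11, -16/11]
R4 ← R4 + (9/11)·R1: [0, 21/11, -7/11, 19/11, -21/11, 31/11]
R3 ← R3 − (23/33)·R2: [0, 0, 0, -36/11, 0, -71/33]
R4 ← R4 − (7/33)·R2: [0, 0, 0, 12/11, 0, 86/33]
R4 ← R4 + (1/3)·R3: [0, 0, 0, 0, 0, 17/9]
The echelon form has 4 nonzero rows; the last pivot sits in the augmented column, so rank(A) = 3 but rank([A|b]) = 4.
Since the ranks differ, the system is inconsistent.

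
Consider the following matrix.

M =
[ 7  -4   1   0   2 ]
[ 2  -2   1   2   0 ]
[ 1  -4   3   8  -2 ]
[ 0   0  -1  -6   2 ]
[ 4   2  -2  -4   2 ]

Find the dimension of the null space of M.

Row reduce to echelon form.
R2 ← R2 − (2/7)·R1: [0, -6/7, 5/7, 2, -4/7]
R3 ← R3 − (1/7)·R1: [0, -24/7, 20/7, 8, -16/7]
R5 ← R5 − (4/7)·R1: [0, 30/7, -18/7, -4, 6/7]
R3 ← R3 − (4)·R2: [0, 0, 0, 0, 0]
R5 ← R5 + (5)·R2: [0, 0, 1, 6, -2]
Swap R3 ↔ R4
R5 ← R5 + R3: [0, 0, 0, 0, 0]
3 nonzero rows, so rank(M) = 3.
M has 5 columns; by rank–nullity, nullity = 5 − 3 = 2.

2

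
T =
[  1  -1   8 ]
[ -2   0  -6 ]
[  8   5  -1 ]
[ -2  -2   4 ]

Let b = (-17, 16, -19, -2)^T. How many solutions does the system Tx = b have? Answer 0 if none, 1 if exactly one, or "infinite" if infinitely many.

Row reduce the augmented matrix [T | b].
R2 ← R2 + (2)·R1: [0, -2, 10, -18]
R3 ← R3 − (8)·R1: [0, 13, -65, 117]
R4 ← R4 + (2)·R1: [0, -4, 20, -36]
R3 ← R3 + (13/2)·R2: [0, 0, 0, 0]
R4 ← R4 − (2)·R2: [0, 0, 0, 0]
The echelon form has 2 nonzero rows, and every pivot lies in the first 3 columns, so rank(T) = rank([T|b]) = 2.
The system is consistent.
rank = 2 < 3 unknowns, so there are infinitely many solutions.

infinite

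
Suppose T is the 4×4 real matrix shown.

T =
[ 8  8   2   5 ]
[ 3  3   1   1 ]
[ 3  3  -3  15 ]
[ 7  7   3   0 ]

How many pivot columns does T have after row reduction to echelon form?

2

Row reduce to echelon form.
R2 ← R2 − (3/8)·R1: [0, 0, 1/4, -7/8]
R3 ← R3 − (3/8)·R1: [0, 0, -15/4, 105/8]
R4 ← R4 − (7/8)·R1: [0, 0, 5/4, -35/8]
R3 ← R3 + (15)·R2: [0, 0, 0, 0]
R4 ← R4 − (5)·R2: [0, 0, 0, 0]
Echelon form has 2 nonzero rows, so rank(T) = 2.
Each nonzero row contributes one pivot column: 2 pivot columns.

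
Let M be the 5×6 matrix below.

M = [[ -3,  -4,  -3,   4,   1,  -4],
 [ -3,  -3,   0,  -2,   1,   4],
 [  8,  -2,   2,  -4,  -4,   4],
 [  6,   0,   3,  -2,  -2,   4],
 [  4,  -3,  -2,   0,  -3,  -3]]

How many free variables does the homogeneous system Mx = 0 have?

2

Row reduce to echelon form.
R2 ← R2 − R1: [0, 1, 3, -6, 0, 8]
R3 ← R3 + (8/3)·R1: [0, -38/3, -6, 20/3, -4/3, -20/3]
R4 ← R4 + (2)·R1: [0, -8, -3, 6, 0, -4]
R5 ← R5 + (4/3)·R1: [0, -25/3, -6, 16/3, -5/3, -25/3]
R3 ← R3 + (38/3)·R2: [0, 0, 32, -208/3, -4/3, 284/3]
R4 ← R4 + (8)·R2: [0, 0, 21, -42, 0, 60]
R5 ← R5 + (25/3)·R2: [0, 0, 19, -134/3, -5/3, 175/3]
R4 ← R4 − (21/32)·R3: [0, 0, 0, 7/2, 7/8, -17/8]
R5 ← R5 − (19/32)·R3: [0, 0, 0, -7/2, -7/8, 17/8]
R5 ← R5 + R4: [0, 0, 0, 0, 0, 0]
4 nonzero rows, so rank(M) = 4.
M has 6 columns; by rank–nullity, nullity = 6 − 4 = 2.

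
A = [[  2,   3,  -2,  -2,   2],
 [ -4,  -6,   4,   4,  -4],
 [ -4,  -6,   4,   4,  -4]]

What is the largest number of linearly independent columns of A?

Row reduce to echelon form.
R2 ← R2 + (2)·R1: [0, 0, 0, 0, 0]
R3 ← R3 + (2)·R1: [0, 0, 0, 0, 0]
Echelon form has 1 nonzero row, so rank(A) = 1.
The rank gives the maximum number of linearly independent columns: 1.

1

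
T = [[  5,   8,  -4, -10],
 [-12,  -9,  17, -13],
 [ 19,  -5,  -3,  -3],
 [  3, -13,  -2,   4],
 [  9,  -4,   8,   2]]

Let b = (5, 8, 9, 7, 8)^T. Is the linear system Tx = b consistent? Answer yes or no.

Row reduce the augmented matrix [T | b].
R2 ← R2 + (12/5)·R1: [0, 51/5, 37/5, -37, 20]
R3 ← R3 − (19/5)·R1: [0, -177/5, 61/5, 35, -10]
R4 ← R4 − (3/5)·R1: [0, -89/5, 2/5, 10, 4]
R5 ← R5 − (9/5)·R1: [0, -92/5, 76/5, 20, -1]
R3 ← R3 + (59/17)·R2: [0, 0, 644/17, -1588/17, 1010/17]
R4 ← R4 + (89/51)·R2: [0, 0, 679/51, -2783/51, 1984/51]
R5 ← R5 + (92/51)·R2: [0, 0, 1456/51, -2384/51, 1789/51]
R4 ← R4 − (97/276)·R3: [0, 0, 0, -500/23, 829/46]
R5 ← R5 − (52/69)·R3: [0, 0, 0, 544/23, -223/23]
R5 ← R5 + (136/125)·R4: [0, 0, 0, 0, 1239/125]
The echelon form has 5 nonzero rows; the last pivot sits in the augmented column, so rank(T) = 4 but rank([T|b]) = 5.
Since the ranks differ, the system is inconsistent.

no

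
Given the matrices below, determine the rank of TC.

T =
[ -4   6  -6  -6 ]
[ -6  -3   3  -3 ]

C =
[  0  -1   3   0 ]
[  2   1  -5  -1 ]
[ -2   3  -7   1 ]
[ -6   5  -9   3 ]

First compute TC:
[[ 60, -38,  54, -30],
 [  6,  -3,   3,  -3]]
Now row reduce the product.
R2 ← R2 − (1/10)·R1: [0, 4/5, -12/5, 0]
2 nonzero rows, so rank(TC) = 2.

2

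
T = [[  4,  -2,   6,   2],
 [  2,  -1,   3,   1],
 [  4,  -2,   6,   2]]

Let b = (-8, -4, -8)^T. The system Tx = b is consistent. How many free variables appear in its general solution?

3

Row reduce the augmented matrix [T | b].
R2 ← R2 − (1/2)·R1: [0, 0, 0, 0, 0]
R3 ← R3 − R1: [0, 0, 0, 0, 0]
The echelon form has 1 nonzero rows, and every pivot lies in the first 4 columns, so rank(T) = rank([T|b]) = 1.
The system is consistent.
Free variables = (unknowns) − (rank) = 4 − 1 = 3.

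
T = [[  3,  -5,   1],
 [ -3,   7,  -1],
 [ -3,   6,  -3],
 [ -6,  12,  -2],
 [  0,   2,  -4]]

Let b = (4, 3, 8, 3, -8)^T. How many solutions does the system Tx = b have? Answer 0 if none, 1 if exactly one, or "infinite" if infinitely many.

Row reduce the augmented matrix [T | b].
R2 ← R2 + R1: [0, 2, 0, 7]
R3 ← R3 + R1: [0, 1, -2, 12]
R4 ← R4 + (2)·R1: [0, 2, 0, 11]
R3 ← R3 − (1/2)·R2: [0, 0, -2, 17/2]
R4 ← R4 − R2: [0, 0, 0, 4]
R5 ← R5 − R2: [0, 0, -4, -15]
R5 ← R5 − (2)·R3: [0, 0, 0, -32]
R5 ← R5 + (8)·R4: [0, 0, 0, 0]
The echelon form has 4 nonzero rows; the last pivot sits in the augmented column, so rank(T) = 3 but rank([T|b]) = 4.
Since the ranks differ, the system is inconsistent.
It has no solutions.

0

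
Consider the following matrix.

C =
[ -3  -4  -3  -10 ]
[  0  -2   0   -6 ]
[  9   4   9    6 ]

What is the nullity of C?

2

Row reduce to echelon form.
R3 ← R3 + (3)·R1: [0, -8, 0, -24]
R3 ← R3 − (4)·R2: [0, 0, 0, 0]
2 nonzero rows, so rank(C) = 2.
C has 4 columns; by rank–nullity, nullity = 4 − 2 = 2.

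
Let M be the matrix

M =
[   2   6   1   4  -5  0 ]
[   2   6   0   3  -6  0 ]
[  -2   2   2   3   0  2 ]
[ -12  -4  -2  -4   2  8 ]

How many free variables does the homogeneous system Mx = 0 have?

Row reduce to echelon form.
R2 ← R2 − R1: [0, 0, -1, -1, -1, 0]
R3 ← R3 + R1: [0, 8, 3, 7, -5, 2]
R4 ← R4 + (6)·R1: [0, 32, 4, 20, -28, 8]
Swap R2 ↔ R3
R4 ← R4 − (4)·R2: [0, 0, -8, -8, -8, 0]
R4 ← R4 − (8)·R3: [0, 0, 0, 0, 0, 0]
3 nonzero rows, so rank(M) = 3.
M has 6 columns; by rank–nullity, nullity = 6 − 3 = 3.

3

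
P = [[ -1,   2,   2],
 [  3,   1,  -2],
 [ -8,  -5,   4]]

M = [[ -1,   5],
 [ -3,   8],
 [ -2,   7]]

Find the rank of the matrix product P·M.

2

First compute PM:
[[ -9,  25],
 [ -2,   9],
 [ 15, -52]]
Now row reduce the product.
R2 ← R2 − (2/9)·R1: [0, 31/9]
R3 ← R3 + (5/3)·R1: [0, -31/3]
R3 ← R3 + (3)·R2: [0, 0]
2 nonzero rows, so rank(PM) = 2.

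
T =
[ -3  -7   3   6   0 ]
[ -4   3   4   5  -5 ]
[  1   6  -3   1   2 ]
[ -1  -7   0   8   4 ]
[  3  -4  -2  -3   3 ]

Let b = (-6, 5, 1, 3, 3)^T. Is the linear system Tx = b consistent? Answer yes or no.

Row reduce the augmented matrix [T | b].
R2 ← R2 − (4/3)·R1: [0, 37/3, 0, -3, -5, 13]
R3 ← R3 + (1/3)·R1: [0, 11/3, -2, 3, 2, -1]
R4 ← R4 − (1/3)·R1: [0, -14/3, -1, 6, 4, 5]
R5 ← R5 + R1: [0, -11, 1, 3, 3, -3]
R3 ← R3 − (11/37)·R2: [0, 0, -2, 144/37, 129/37, -180/37]
R4 ← R4 + (14/37)·R2: [0, 0, -1, 180/37, 78/37, 367/37]
R5 ← R5 + (33/37)·R2: [0, 0, 1, 12/37, -54/37, 318/37]
R4 ← R4 − (1/2)·R3: [0, 0, 0, 108/37, 27/74, 457/37]
R5 ← R5 + (1/2)·R3: [0, 0, 0, 84/37, 21/74, 228/37]
R5 ← R5 − (7/9)·R4: [0, 0, 0, 0, 0, -31/9]
The echelon form has 5 nonzero rows; the last pivot sits in the augmented column, so rank(T) = 4 but rank([T|b]) = 5.
Since the ranks differ, the system is inconsistent.

no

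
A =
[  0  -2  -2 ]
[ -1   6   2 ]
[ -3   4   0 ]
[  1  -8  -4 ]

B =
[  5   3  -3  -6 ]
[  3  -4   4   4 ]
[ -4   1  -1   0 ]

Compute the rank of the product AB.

3

First compute AB:
[[  2,   6,  -6,  -8],
 [  5, -25,  25,  30],
 [ -3, -25,  25,  34],
 [ -3,  31, -31, -38]]
Now row reduce the product.
R2 ← R2 − (5/2)·R1: [0, -40, 40, 50]
R3 ← R3 + (3/2)·R1: [0, -16, 16, 22]
R4 ← R4 + (3/2)·R1: [0, 40, -40, -50]
R3 ← R3 − (2/5)·R2: [0, 0, 0, 2]
R4 ← R4 + R2: [0, 0, 0, 0]
3 nonzero rows, so rank(AB) = 3.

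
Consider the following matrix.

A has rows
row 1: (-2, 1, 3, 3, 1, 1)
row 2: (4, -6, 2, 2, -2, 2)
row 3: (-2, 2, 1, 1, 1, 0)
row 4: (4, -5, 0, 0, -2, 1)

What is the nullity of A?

4

Row reduce to echelon form.
R2 ← R2 + (2)·R1: [0, -4, 8, 8, 0, 4]
R3 ← R3 − R1: [0, 1, -2, -2, 0, -1]
R4 ← R4 + (2)·R1: [0, -3, 6, 6, 0, 3]
R3 ← R3 + (1/4)·R2: [0, 0, 0, 0, 0, 0]
R4 ← R4 − (3/4)·R2: [0, 0, 0, 0, 0, 0]
2 nonzero rows, so rank(A) = 2.
A has 6 columns; by rank–nullity, nullity = 6 − 2 = 4.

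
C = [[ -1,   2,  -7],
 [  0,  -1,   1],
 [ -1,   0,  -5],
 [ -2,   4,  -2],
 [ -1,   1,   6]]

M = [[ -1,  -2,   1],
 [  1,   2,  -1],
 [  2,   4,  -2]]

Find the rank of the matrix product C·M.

1

First compute CM:
[[-11, -22,  11],
 [  1,   2,  -1],
 [ -9, -18,   9],
 [  2,   4,  -2],
 [ 14,  28, -14]]
Now row reduce the product.
R2 ← R2 + (1/11)·R1: [0, 0, 0]
R3 ← R3 − (9/11)·R1: [0, 0, 0]
R4 ← R4 + (2/11)·R1: [0, 0, 0]
R5 ← R5 + (14/11)·R1: [0, 0, 0]
1 nonzero row, so rank(CM) = 1.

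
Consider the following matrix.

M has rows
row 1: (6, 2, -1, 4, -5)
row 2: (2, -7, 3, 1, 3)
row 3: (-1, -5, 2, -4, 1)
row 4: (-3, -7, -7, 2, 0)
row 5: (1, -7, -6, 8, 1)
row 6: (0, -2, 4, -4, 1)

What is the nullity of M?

0

Row reduce to echelon form.
R2 ← R2 − (1/3)·R1: [0, -23/3, 10/3, -1/3, 14/3]
R3 ← R3 + (1/6)·R1: [0, -14/3, 11/6, -10/3, 1/6]
R4 ← R4 + (1/2)·R1: [0, -6, -15/2, 4, -5/2]
R5 ← R5 − (1/6)·R1: [0, -22/3, -35/6, 22/3, 11/6]
R3 ← R3 − (14/23)·R2: [0, 0, -9/46, -72/23, -123/46]
R4 ← R4 − (18/23)·R2: [0, 0, -465/46, 98/23, -283/46]
R5 ← R5 − (22/23)·R2: [0, 0, -415/46, 176/23, -121/46]
R6 ← R6 − (6/23)·R2: [0, 0, 72/23, -90/23, -5/23]
R4 ← R4 − (155/3)·R3: [0, 0, 0, 166, 132]
R5 ← R5 − (415/9)·R3: [0, 0, 0, 152, 362/3]
R6 ← R6 + (16)·R3: [0, 0, 0, -54, -43]
R5 ← R5 − (76/83)·R4: [0, 0, 0, 0, -50/249]
R6 ← R6 + (27/83)·R4: [0, 0, 0, 0, -5/83]
R6 ← R6 − (3/10)·R5: [0, 0, 0, 0, 0]
5 nonzero rows, so rank(M) = 5.
M has 5 columns; by rank–nullity, nullity = 5 − 5 = 0.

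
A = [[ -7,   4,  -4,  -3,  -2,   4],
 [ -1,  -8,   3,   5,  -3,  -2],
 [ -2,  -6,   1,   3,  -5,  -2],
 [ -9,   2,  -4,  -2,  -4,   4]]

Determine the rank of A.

Row reduce to echelon form.
R2 ← R2 − (1/7)·R1: [0, -60/7, 25/7, 38/7, -19/7, -18/7]
R3 ← R3 − (2/7)·R1: [0, -50/7, 15/7, 27/7, -31/7, -22/7]
R4 ← R4 − (9/7)·R1: [0, -22/7, 8/7, 13/7, -10/7, -8/7]
R3 ← R3 − (5/6)·R2: [0, 0, -5/6, -2/3, -13/6, -1]
R4 ← R4 − (11/30)·R2: [0, 0, -1/6, -2/15, -13/30, -1/5]
R4 ← R4 − (1/5)·R3: [0, 0, 0, 0, 0, 0]
Echelon form has 3 nonzero rows, so rank(A) = 3.

3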